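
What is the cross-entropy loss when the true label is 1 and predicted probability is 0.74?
L = 0.3011

L = -1·log(0.74) - 0·log(0.26) = -log(0.74) = 0.3011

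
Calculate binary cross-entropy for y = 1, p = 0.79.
L = 0.2357

L = -1·log(0.79) - 0·log(0.21) = -log(0.79) = 0.2357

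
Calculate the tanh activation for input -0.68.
-0.5915

tanh(-0.68) = (e^(-0.68) - e^(0.68))/(e^(-0.68) + e^(0.68)) = -0.5915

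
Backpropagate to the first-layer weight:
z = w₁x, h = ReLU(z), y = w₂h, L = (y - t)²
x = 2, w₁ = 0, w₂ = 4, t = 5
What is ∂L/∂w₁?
∂L/∂w₁ = 0

Forward pass:
z = w₁x = 0×2 = 0
h = ReLU(0) = 0
y = w₂h = 4×0 = 0

Backward pass:
∂L/∂y = 2(y - t) = 2(0 - 5) = -10
∂y/∂h = w₂ = 4
∂h/∂z = 0 (ReLU derivative)
∂z/∂w₁ = x = 2

∂L/∂w₁ = -10 × 4 × 0 × 2 = 0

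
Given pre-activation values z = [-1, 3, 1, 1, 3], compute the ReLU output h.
h = [0, 3, 1, 1, 3]

ReLU applied element-wise: max(0,-1)=0, max(0,3)=3, max(0,1)=1, max(0,1)=1, max(0,3)=3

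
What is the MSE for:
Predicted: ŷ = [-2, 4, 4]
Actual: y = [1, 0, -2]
MSE = 20.33

MSE = (1/3)((-2-1)² + (4-0)² + (4--2)²) = (1/3)(9 + 16 + 36) = 20.33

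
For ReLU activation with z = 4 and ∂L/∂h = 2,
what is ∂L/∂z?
∂L/∂z = 2

h = ReLU(4) = 4
Since z > 0: ∂h/∂z = 1
∂L/∂z = ∂L/∂h · ∂h/∂z = 2 × 1 = 2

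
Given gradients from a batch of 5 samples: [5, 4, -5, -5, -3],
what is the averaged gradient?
Average gradient = -0.8

Average = (1/5)(5 + 4 + -5 + -5 + -3) = -4/5 = -0.8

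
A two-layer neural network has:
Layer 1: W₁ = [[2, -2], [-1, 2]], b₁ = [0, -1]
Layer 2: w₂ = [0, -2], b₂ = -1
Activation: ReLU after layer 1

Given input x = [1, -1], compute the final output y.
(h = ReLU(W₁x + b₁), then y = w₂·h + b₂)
y = -1

Layer 1 pre-activation: z₁ = [4, -4]
After ReLU: h = [4, 0]
Layer 2 output: y = 0×4 + -2×0 + -1 = -1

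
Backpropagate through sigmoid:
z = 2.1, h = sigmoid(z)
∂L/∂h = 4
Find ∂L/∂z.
∂L/∂z = 0.3888

σ(2.1) = 0.8909
σ'(2.1) = σ(2.1)(1 - σ(2.1)) = 0.8909 × 0.1091 = 0.09719
∂L/∂z = ∂L/∂h · σ'(z) = 4 × 0.09719 = 0.3888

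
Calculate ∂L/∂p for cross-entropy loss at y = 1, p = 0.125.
∂L/∂p = -8

∂L/∂p = -y/p + (1-y)/(1-p) = -1/0.125 + 0 = -8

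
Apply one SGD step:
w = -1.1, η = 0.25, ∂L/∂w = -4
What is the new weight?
w_new = -0.1

w_new = w - η·∂L/∂w = -1.1 - 0.25×(-4) = -1.1 - (-1) = -0.1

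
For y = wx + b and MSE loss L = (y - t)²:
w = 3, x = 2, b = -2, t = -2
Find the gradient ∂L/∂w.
∂L/∂w = 24

y = wx + b = (3)(2) + -2 = 4
∂L/∂y = 2(y - t) = 2(4 - -2) = 12
∂y/∂w = x = 2
∂L/∂w = ∂L/∂y · ∂y/∂w = 12 × 2 = 24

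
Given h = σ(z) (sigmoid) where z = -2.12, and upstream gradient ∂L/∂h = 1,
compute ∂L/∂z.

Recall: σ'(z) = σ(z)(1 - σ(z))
∂L/∂z = 0.09568

σ(-2.12) = 0.1072
σ'(-2.12) = σ(-2.12)(1 - σ(-2.12)) = 0.1072 × 0.8928 = 0.09568
∂L/∂z = ∂L/∂h · σ'(z) = 1 × 0.09568 = 0.09568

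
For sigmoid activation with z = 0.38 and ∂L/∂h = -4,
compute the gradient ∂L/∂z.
∂L/∂z = -0.9648

σ(0.38) = 0.5939
σ'(0.38) = σ(0.38)(1 - σ(0.38)) = 0.5939 × 0.4061 = 0.2412
∂L/∂z = ∂L/∂h · σ'(z) = -4 × 0.2412 = -0.9648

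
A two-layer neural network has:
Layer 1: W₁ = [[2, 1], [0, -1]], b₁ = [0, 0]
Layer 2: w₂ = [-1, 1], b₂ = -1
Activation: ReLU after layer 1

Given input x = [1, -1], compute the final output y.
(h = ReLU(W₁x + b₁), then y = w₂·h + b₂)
y = -1

Layer 1 pre-activation: z₁ = [1, 1]
After ReLU: h = [1, 1]
Layer 2 output: y = -1×1 + 1×1 + -1 = -1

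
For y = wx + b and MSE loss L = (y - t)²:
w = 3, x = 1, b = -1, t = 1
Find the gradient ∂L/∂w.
∂L/∂w = 2

y = wx + b = (3)(1) + -1 = 2
∂L/∂y = 2(y - t) = 2(2 - 1) = 2
∂y/∂w = x = 1
∂L/∂w = ∂L/∂y · ∂y/∂w = 2 × 1 = 2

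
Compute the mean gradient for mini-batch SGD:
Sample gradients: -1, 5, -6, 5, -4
Average gradient = -0.2

Average = (1/5)(-1 + 5 + -6 + 5 + -4) = -1/5 = -0.2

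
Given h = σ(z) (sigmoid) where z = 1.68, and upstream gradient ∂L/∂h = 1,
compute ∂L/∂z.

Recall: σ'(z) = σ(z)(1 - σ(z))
∂L/∂z = 0.1324

σ(1.68) = 0.8429
σ'(1.68) = σ(1.68)(1 - σ(1.68)) = 0.8429 × 0.1571 = 0.1324
∂L/∂z = ∂L/∂h · σ'(z) = 1 × 0.1324 = 0.1324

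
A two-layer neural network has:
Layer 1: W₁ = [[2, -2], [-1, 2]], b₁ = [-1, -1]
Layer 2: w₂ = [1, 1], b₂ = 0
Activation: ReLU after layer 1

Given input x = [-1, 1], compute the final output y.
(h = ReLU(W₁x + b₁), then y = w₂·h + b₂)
y = 2

Layer 1 pre-activation: z₁ = [-5, 2]
After ReLU: h = [0, 2]
Layer 2 output: y = 1×0 + 1×2 + 0 = 2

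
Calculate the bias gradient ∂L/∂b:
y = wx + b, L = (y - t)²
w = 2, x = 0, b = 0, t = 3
∂L/∂b = -6

y = wx + b = (2)(0) + 0 = 0
∂L/∂y = 2(y - t) = 2(0 - 3) = -6
∂y/∂b = 1
∂L/∂b = ∂L/∂y · ∂y/∂b = -6 × 1 = -6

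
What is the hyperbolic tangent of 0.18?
0.1781

tanh(0.18) = (e^(0.18) - e^(-0.18))/(e^(0.18) + e^(-0.18)) = 0.1781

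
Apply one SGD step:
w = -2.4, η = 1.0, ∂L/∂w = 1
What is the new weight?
w_new = -3.4

w_new = w - η·∂L/∂w = -2.4 - 1.0×(1) = -2.4 - (1) = -3.4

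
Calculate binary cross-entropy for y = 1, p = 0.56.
L = 0.5798

L = -1·log(0.56) - 0·log(0.44) = -log(0.56) = 0.5798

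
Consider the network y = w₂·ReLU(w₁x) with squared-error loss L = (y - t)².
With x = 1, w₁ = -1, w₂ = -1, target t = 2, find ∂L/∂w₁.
∂L/∂w₁ = 0

Forward pass:
z = w₁x = -1×1 = -1
h = ReLU(-1) = 0
y = w₂h = -1×0 = 0

Backward pass:
∂L/∂y = 2(y - t) = 2(0 - 2) = -4
∂y/∂h = w₂ = -1
∂h/∂z = 0 (ReLU derivative)
∂z/∂w₁ = x = 1

∂L/∂w₁ = -4 × -1 × 0 × 1 = 0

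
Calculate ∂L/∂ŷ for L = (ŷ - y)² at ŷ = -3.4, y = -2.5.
∂L/∂ŷ = -1.8

∂L/∂ŷ = 2(ŷ - y) = 2(-3.4 - -2.5) = 2(-0.9) = -1.8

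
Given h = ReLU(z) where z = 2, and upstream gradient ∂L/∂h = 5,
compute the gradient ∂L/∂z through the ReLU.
∂L/∂z = 5

h = ReLU(2) = 2
Since z > 0: ∂h/∂z = 1
∂L/∂z = ∂L/∂h · ∂h/∂z = 5 × 1 = 5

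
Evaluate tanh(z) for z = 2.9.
0.994

tanh(2.9) = (e^(2.9) - e^(-2.9))/(e^(2.9) + e^(-2.9)) = 0.994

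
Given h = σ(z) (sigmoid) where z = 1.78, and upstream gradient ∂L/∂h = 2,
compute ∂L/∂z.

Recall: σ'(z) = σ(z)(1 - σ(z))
∂L/∂z = 0.247

σ(1.78) = 0.8557
σ'(1.78) = σ(1.78)(1 - σ(1.78)) = 0.8557 × 0.1443 = 0.1235
∂L/∂z = ∂L/∂h · σ'(z) = 2 × 0.1235 = 0.247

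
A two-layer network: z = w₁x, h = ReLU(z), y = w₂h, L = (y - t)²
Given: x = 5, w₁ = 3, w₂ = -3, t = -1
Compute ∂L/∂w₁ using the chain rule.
∂L/∂w₁ = 1320

Forward pass:
z = w₁x = 3×5 = 15
h = ReLU(15) = 15
y = w₂h = -3×15 = -45

Backward pass:
∂L/∂y = 2(y - t) = 2(-45 - -1) = -88
∂y/∂h = w₂ = -3
∂h/∂z = 1 (ReLU derivative)
∂z/∂w₁ = x = 5

∂L/∂w₁ = -88 × -3 × 1 × 5 = 1320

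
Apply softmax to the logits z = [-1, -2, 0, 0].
p = [0.147, 0.0541, 0.3995, 0.3995]

exp(z) = [0.3679, 0.1353, 1, 1]
Sum = 2.503
p = [0.147, 0.0541, 0.3995, 0.3995]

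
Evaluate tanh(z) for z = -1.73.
-0.9391

tanh(-1.73) = (e^(-1.73) - e^(1.73))/(e^(-1.73) + e^(1.73)) = -0.9391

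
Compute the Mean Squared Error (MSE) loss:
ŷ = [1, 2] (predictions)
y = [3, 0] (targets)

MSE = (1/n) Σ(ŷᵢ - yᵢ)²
MSE = 4

MSE = (1/2)((1-3)² + (2-0)²) = (1/2)(4 + 4) = 4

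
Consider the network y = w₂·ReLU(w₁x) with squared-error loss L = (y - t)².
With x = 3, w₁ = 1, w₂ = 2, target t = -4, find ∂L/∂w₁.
∂L/∂w₁ = 120

Forward pass:
z = w₁x = 1×3 = 3
h = ReLU(3) = 3
y = w₂h = 2×3 = 6

Backward pass:
∂L/∂y = 2(y - t) = 2(6 - -4) = 20
∂y/∂h = w₂ = 2
∂h/∂z = 1 (ReLU derivative)
∂z/∂w₁ = x = 3

∂L/∂w₁ = 20 × 2 × 1 × 3 = 120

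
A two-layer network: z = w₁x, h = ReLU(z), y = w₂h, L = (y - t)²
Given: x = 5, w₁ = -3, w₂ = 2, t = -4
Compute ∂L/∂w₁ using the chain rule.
∂L/∂w₁ = 0

Forward pass:
z = w₁x = -3×5 = -15
h = ReLU(-15) = 0
y = w₂h = 2×0 = 0

Backward pass:
∂L/∂y = 2(y - t) = 2(0 - -4) = 8
∂y/∂h = w₂ = 2
∂h/∂z = 0 (ReLU derivative)
∂z/∂w₁ = x = 5

∂L/∂w₁ = 8 × 2 × 0 × 5 = 0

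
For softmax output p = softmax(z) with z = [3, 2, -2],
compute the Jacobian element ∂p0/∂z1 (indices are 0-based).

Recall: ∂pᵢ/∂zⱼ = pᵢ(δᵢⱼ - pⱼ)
∂p0/∂z1 = -0.1947

p = softmax(z) = [0.7275, 0.2676, 0.004902]
p0 = 0.7275, p1 = 0.2676

∂p0/∂z1 = -p0 × p1 = -0.7275 × 0.2676 = -0.1947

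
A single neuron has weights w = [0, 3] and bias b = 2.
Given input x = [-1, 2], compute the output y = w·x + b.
y = 8

y = (0)(-1) + (3)(2) + 2 = 8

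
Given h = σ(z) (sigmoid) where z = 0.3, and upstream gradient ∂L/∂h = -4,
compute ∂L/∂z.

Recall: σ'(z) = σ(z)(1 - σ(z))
∂L/∂z = -0.9778

σ(0.3) = 0.5744
σ'(0.3) = σ(0.3)(1 - σ(0.3)) = 0.5744 × 0.4256 = 0.2445
∂L/∂z = ∂L/∂h · σ'(z) = -4 × 0.2445 = -0.9778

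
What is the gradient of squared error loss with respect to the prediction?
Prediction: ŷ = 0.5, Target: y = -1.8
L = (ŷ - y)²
∂L/∂ŷ = 4.6

∂L/∂ŷ = 2(ŷ - y) = 2(0.5 - -1.8) = 2(2.3) = 4.6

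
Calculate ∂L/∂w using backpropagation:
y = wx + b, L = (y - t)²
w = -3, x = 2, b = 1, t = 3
∂L/∂w = -32

y = wx + b = (-3)(2) + 1 = -5
∂L/∂y = 2(y - t) = 2(-5 - 3) = -16
∂y/∂w = x = 2
∂L/∂w = ∂L/∂y · ∂y/∂w = -16 × 2 = -32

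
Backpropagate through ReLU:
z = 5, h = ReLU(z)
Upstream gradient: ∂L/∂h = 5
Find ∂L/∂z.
∂L/∂z = 5

h = ReLU(5) = 5
Since z > 0: ∂h/∂z = 1
∂L/∂z = ∂L/∂h · ∂h/∂z = 5 × 1 = 5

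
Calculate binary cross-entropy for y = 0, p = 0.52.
L = 0.734

L = -0·log(0.52) - 1·log(0.48) = -log(0.48) = 0.734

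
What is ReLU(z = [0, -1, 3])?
h = [0, 0, 3]

ReLU applied element-wise: max(0,0)=0, max(0,-1)=0, max(0,3)=3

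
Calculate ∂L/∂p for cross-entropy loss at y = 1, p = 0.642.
∂L/∂p = -1.558

∂L/∂p = -y/p + (1-y)/(1-p) = -1/0.642 + 0 = -1.558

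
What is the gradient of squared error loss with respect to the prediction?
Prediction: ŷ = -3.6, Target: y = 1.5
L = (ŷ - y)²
∂L/∂ŷ = -10.2

∂L/∂ŷ = 2(ŷ - y) = 2(-3.6 - 1.5) = 2(-5.1) = -10.2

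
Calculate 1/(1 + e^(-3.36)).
0.9664

sigmoid(3.36) = 1/(1 + e^(-3.36)) = 1/(1 + 0.03474) = 0.9664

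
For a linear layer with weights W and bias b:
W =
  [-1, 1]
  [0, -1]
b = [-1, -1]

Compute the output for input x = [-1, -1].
y = [-1, 0]

Wx = [-1×-1 + 1×-1, 0×-1 + -1×-1]
   = [0, 1]
y = Wx + b = [0 + -1, 1 + -1] = [-1, 0]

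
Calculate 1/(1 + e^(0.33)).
0.4182

sigmoid(-0.33) = 1/(1 + e^(0.33)) = 1/(1 + 1.391) = 0.4182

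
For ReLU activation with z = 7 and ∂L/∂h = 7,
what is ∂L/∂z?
∂L/∂z = 7

h = ReLU(7) = 7
Since z > 0: ∂h/∂z = 1
∂L/∂z = ∂L/∂h · ∂h/∂z = 7 × 1 = 7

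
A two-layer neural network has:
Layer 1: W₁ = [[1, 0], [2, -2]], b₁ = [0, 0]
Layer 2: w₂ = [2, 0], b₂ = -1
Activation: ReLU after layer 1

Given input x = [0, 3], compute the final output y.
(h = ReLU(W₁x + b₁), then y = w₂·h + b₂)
y = -1

Layer 1 pre-activation: z₁ = [0, -6]
After ReLU: h = [0, 0]
Layer 2 output: y = 2×0 + 0×0 + -1 = -1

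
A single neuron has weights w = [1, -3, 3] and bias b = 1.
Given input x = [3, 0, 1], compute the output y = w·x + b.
y = 7

y = (1)(3) + (-3)(0) + (3)(1) + 1 = 7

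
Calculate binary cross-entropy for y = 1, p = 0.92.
L = 0.08338

L = -1·log(0.92) - 0·log(0.08) = -log(0.92) = 0.08338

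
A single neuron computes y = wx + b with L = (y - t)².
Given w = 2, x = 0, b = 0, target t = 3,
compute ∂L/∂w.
∂L/∂w = 0

y = wx + b = (2)(0) + 0 = 0
∂L/∂y = 2(y - t) = 2(0 - 3) = -6
∂y/∂w = x = 0
∂L/∂w = ∂L/∂y · ∂y/∂w = -6 × 0 = 0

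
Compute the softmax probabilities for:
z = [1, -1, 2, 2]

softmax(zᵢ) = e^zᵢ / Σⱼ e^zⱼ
p = [0.1522, 0.0206, 0.4136, 0.4136]

exp(z) = [2.718, 0.3679, 7.389, 7.389]
Sum = 17.86
p = [0.1522, 0.0206, 0.4136, 0.4136]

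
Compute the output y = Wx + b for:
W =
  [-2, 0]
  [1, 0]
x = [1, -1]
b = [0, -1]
y = [-2, 0]

Wx = [-2×1 + 0×-1, 1×1 + 0×-1]
   = [-2, 1]
y = Wx + b = [-2 + 0, 1 + -1] = [-2, 0]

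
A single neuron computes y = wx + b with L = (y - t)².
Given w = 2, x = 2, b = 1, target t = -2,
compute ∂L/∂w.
∂L/∂w = 28

y = wx + b = (2)(2) + 1 = 5
∂L/∂y = 2(y - t) = 2(5 - -2) = 14
∂y/∂w = x = 2
∂L/∂w = ∂L/∂y · ∂y/∂w = 14 × 2 = 28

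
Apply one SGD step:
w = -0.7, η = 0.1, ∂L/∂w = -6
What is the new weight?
w_new = -0.1

w_new = w - η·∂L/∂w = -0.7 - 0.1×(-6) = -0.7 - (-0.6) = -0.1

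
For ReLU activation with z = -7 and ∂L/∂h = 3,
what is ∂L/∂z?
∂L/∂z = 0

h = ReLU(-7) = 0
Since z < 0: ∂h/∂z = 0
∂L/∂z = ∂L/∂h · ∂h/∂z = 3 × 0 = 0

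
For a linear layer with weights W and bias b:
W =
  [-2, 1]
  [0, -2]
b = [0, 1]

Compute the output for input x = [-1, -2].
y = [0, 5]

Wx = [-2×-1 + 1×-2, 0×-1 + -2×-2]
   = [0, 4]
y = Wx + b = [0 + 0, 4 + 1] = [0, 5]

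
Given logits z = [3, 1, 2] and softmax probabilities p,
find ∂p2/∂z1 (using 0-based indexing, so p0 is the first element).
∂p2/∂z1 = -0.02203

p = softmax(z) = [0.6652, 0.09003, 0.2447]
p2 = 0.2447, p1 = 0.09003

∂p2/∂z1 = -p2 × p1 = -0.2447 × 0.09003 = -0.02203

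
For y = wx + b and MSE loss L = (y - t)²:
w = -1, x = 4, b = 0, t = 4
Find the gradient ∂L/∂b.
∂L/∂b = -16

y = wx + b = (-1)(4) + 0 = -4
∂L/∂y = 2(y - t) = 2(-4 - 4) = -16
∂y/∂b = 1
∂L/∂b = ∂L/∂y · ∂y/∂b = -16 × 1 = -16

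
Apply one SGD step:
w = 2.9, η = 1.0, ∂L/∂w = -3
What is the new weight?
w_new = 5.9

w_new = w - η·∂L/∂w = 2.9 - 1.0×(-3) = 2.9 - (-3) = 5.9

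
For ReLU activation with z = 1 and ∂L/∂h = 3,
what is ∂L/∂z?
∂L/∂z = 3

h = ReLU(1) = 1
Since z > 0: ∂h/∂z = 1
∂L/∂z = ∂L/∂h · ∂h/∂z = 3 × 1 = 3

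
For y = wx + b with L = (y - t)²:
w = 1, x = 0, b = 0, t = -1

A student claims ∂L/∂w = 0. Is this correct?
Correct

y = (1)(0) + 0 = 0
∂L/∂y = 2(y - t) = 2(0 - -1) = 2
∂y/∂w = x = 0
∂L/∂w = 2 × 0 = 0

Claimed value: 0
Correct: The correct gradient is 0.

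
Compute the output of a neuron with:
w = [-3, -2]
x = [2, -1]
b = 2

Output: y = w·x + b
y = -2

y = (-3)(2) + (-2)(-1) + 2 = -2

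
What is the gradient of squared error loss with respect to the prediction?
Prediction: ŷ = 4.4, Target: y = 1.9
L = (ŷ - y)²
∂L/∂ŷ = 5.0

∂L/∂ŷ = 2(ŷ - y) = 2(4.4 - 1.9) = 2(2.5) = 5.0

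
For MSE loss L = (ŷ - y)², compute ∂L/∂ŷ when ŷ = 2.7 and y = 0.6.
∂L/∂ŷ = 4.2

∂L/∂ŷ = 2(ŷ - y) = 2(2.7 - 0.6) = 2(2.1) = 4.2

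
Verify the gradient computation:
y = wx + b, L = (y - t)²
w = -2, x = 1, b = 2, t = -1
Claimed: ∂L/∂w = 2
Correct

y = (-2)(1) + 2 = 0
∂L/∂y = 2(y - t) = 2(0 - -1) = 2
∂y/∂w = x = 1
∂L/∂w = 2 × 1 = 2

Claimed value: 2
Correct: The correct gradient is 2.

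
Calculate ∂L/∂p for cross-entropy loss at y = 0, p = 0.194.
∂L/∂p = 1.241

∂L/∂p = -y/p + (1-y)/(1-p) = 0 + 1/0.806 = 1.241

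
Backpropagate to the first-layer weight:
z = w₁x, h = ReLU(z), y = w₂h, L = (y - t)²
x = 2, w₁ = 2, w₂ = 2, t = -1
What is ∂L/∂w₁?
∂L/∂w₁ = 72

Forward pass:
z = w₁x = 2×2 = 4
h = ReLU(4) = 4
y = w₂h = 2×4 = 8

Backward pass:
∂L/∂y = 2(y - t) = 2(8 - -1) = 18
∂y/∂h = w₂ = 2
∂h/∂z = 1 (ReLU derivative)
∂z/∂w₁ = x = 2

∂L/∂w₁ = 18 × 2 × 1 × 2 = 72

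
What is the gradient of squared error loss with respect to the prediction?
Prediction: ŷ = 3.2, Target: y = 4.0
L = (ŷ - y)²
∂L/∂ŷ = -1.6

∂L/∂ŷ = 2(ŷ - y) = 2(3.2 - 4.0) = 2(-0.8) = -1.6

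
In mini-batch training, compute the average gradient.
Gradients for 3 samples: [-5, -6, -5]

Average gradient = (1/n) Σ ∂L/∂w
Average gradient = -5.333

Average = (1/3)(-5 + -6 + -5) = -16/3 = -5.333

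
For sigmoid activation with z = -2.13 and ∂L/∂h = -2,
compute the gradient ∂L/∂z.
∂L/∂z = -0.1899

σ(-2.13) = 0.1062
σ'(-2.13) = σ(-2.13)(1 - σ(-2.13)) = 0.1062 × 0.8938 = 0.09493
∂L/∂z = ∂L/∂h · σ'(z) = -2 × 0.09493 = -0.1899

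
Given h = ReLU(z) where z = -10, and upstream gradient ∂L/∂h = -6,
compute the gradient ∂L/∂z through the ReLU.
∂L/∂z = 0

h = ReLU(-10) = 0
Since z < 0: ∂h/∂z = 0
∂L/∂z = ∂L/∂h · ∂h/∂z = -6 × 0 = 0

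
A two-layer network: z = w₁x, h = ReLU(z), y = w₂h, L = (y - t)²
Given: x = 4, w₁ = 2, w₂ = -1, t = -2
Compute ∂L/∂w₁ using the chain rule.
∂L/∂w₁ = 48

Forward pass:
z = w₁x = 2×4 = 8
h = ReLU(8) = 8
y = w₂h = -1×8 = -8

Backward pass:
∂L/∂y = 2(y - t) = 2(-8 - -2) = -12
∂y/∂h = w₂ = -1
∂h/∂z = 1 (ReLU derivative)
∂z/∂w₁ = x = 4

∂L/∂w₁ = -12 × -1 × 1 × 4 = 48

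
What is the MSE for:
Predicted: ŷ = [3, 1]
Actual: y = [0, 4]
MSE = 9

MSE = (1/2)((3-0)² + (1-4)²) = (1/2)(9 + 9) = 9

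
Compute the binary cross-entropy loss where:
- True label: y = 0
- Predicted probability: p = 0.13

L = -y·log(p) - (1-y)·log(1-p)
L = 0.1393

L = -0·log(0.13) - 1·log(0.87) = -log(0.87) = 0.1393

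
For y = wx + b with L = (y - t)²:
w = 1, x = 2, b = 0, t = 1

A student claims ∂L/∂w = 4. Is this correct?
Correct

y = (1)(2) + 0 = 2
∂L/∂y = 2(y - t) = 2(2 - 1) = 2
∂y/∂w = x = 2
∂L/∂w = 2 × 2 = 4

Claimed value: 4
Correct: The correct gradient is 4.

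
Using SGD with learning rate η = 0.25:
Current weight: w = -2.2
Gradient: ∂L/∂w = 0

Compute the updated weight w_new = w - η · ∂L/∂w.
w_new = -2.2

w_new = w - η·∂L/∂w = -2.2 - 0.25×(0) = -2.2 - (0) = -2.2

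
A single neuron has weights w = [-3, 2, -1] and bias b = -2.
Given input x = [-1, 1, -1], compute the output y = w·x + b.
y = 4

y = (-3)(-1) + (2)(1) + (-1)(-1) + -2 = 4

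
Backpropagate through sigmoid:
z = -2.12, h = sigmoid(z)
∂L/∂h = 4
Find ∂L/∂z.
∂L/∂z = 0.3827

σ(-2.12) = 0.1072
σ'(-2.12) = σ(-2.12)(1 - σ(-2.12)) = 0.1072 × 0.8928 = 0.09568
∂L/∂z = ∂L/∂h · σ'(z) = 4 × 0.09568 = 0.3827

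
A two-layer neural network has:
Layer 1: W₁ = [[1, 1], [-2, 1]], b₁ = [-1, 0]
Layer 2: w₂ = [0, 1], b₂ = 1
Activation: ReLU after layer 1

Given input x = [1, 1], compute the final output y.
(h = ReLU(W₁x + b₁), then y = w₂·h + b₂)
y = 1

Layer 1 pre-activation: z₁ = [1, -1]
After ReLU: h = [1, 0]
Layer 2 output: y = 0×1 + 1×0 + 1 = 1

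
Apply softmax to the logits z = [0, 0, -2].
p = [0.4683, 0.4683, 0.0634]

exp(z) = [1, 1, 0.1353]
Sum = 2.135
p = [0.4683, 0.4683, 0.0634]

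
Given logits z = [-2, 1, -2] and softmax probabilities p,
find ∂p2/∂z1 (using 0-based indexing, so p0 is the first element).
∂p2/∂z1 = -0.04118

p = softmax(z) = [0.04528, 0.9094, 0.04528]
p2 = 0.04528, p1 = 0.9094

∂p2/∂z1 = -p2 × p1 = -0.04528 × 0.9094 = -0.04118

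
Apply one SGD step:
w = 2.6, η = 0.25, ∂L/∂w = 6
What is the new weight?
w_new = 1.1

w_new = w - η·∂L/∂w = 2.6 - 0.25×(6) = 2.6 - (1.5) = 1.1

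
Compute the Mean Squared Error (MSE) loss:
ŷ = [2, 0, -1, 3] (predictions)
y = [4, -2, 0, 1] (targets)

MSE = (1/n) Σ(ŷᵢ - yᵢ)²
MSE = 3.25

MSE = (1/4)((2-4)² + (0--2)² + (-1-0)² + (3-1)²) = (1/4)(4 + 4 + 1 + 4) = 3.25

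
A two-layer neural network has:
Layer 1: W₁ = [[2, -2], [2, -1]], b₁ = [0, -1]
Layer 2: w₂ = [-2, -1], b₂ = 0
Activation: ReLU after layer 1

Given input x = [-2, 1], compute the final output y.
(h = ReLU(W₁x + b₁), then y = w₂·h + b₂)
y = 0

Layer 1 pre-activation: z₁ = [-6, -6]
After ReLU: h = [0, 0]
Layer 2 output: y = -2×0 + -1×0 + 0 = 0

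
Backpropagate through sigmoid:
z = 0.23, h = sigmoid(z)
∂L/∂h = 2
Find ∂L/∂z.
∂L/∂z = 0.4934

σ(0.23) = 0.5572
σ'(0.23) = σ(0.23)(1 - σ(0.23)) = 0.5572 × 0.4428 = 0.2467
∂L/∂z = ∂L/∂h · σ'(z) = 2 × 0.2467 = 0.4934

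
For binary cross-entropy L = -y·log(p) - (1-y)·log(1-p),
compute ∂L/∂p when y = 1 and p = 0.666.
∂L/∂p = -1.502

∂L/∂p = -y/p + (1-y)/(1-p) = -1/0.666 + 0 = -1.502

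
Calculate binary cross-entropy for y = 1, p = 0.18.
L = 1.715

L = -1·log(0.18) - 0·log(0.82) = -log(0.18) = 1.715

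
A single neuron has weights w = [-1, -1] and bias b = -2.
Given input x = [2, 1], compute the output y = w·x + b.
y = -5

y = (-1)(2) + (-1)(1) + -2 = -5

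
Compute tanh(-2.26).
-0.9785

tanh(-2.26) = (e^(-2.26) - e^(2.26))/(e^(-2.26) + e^(2.26)) = -0.9785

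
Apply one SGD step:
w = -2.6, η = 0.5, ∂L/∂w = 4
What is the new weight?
w_new = -4.6

w_new = w - η·∂L/∂w = -2.6 - 0.5×(4) = -2.6 - (2) = -4.6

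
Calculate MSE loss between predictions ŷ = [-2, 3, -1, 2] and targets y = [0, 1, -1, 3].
MSE = 2.25

MSE = (1/4)((-2-0)² + (3-1)² + (-1--1)² + (2-3)²) = (1/4)(4 + 4 + 0 + 1) = 2.25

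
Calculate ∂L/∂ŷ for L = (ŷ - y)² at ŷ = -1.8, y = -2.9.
∂L/∂ŷ = 2.2

∂L/∂ŷ = 2(ŷ - y) = 2(-1.8 - -2.9) = 2(1.1) = 2.2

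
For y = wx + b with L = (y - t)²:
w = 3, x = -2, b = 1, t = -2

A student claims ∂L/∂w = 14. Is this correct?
Incorrect

y = (3)(-2) + 1 = -5
∂L/∂y = 2(y - t) = 2(-5 - -2) = -6
∂y/∂w = x = -2
∂L/∂w = -6 × -2 = 12

Claimed value: 14
Incorrect: The correct gradient is 12.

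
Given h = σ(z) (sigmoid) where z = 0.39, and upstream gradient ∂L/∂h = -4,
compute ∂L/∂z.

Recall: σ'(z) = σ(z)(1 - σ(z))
∂L/∂z = -0.9629

σ(0.39) = 0.5963
σ'(0.39) = σ(0.39)(1 - σ(0.39)) = 0.5963 × 0.4037 = 0.2407
∂L/∂z = ∂L/∂h · σ'(z) = -4 × 0.2407 = -0.9629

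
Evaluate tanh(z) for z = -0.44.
-0.4136

tanh(-0.44) = (e^(-0.44) - e^(0.44))/(e^(-0.44) + e^(0.44)) = -0.4136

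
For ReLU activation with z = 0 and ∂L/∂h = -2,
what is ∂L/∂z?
∂L/∂z = 0

h = ReLU(0) = 0
At z = 0: ∂h/∂z = 0 (by convention)
∂L/∂z = ∂L/∂h · ∂h/∂z = -2 × 0 = 0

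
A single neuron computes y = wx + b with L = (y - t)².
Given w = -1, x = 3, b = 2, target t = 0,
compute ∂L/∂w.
∂L/∂w = -6

y = wx + b = (-1)(3) + 2 = -1
∂L/∂y = 2(y - t) = 2(-1 - 0) = -2
∂y/∂w = x = 3
∂L/∂w = ∂L/∂y · ∂y/∂w = -2 × 3 = -6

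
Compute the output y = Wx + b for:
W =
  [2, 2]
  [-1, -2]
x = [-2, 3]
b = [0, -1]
y = [2, -5]

Wx = [2×-2 + 2×3, -1×-2 + -2×3]
   = [2, -4]
y = Wx + b = [2 + 0, -4 + -1] = [2, -5]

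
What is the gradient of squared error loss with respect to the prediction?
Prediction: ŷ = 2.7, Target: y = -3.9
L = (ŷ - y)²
∂L/∂ŷ = 13.2

∂L/∂ŷ = 2(ŷ - y) = 2(2.7 - -3.9) = 2(6.6) = 13.2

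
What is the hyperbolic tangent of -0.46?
-0.4301

tanh(-0.46) = (e^(-0.46) - e^(0.46))/(e^(-0.46) + e^(0.46)) = -0.4301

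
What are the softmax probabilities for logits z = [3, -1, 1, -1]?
p = [0.8533, 0.0156, 0.1155, 0.0156]

exp(z) = [20.09, 0.3679, 2.718, 0.3679]
Sum = 23.54
p = [0.8533, 0.0156, 0.1155, 0.0156]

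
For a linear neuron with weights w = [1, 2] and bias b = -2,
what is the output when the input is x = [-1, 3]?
y = 3

y = (1)(-1) + (2)(3) + -2 = 3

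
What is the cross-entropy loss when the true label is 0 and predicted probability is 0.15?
L = 0.1625

L = -0·log(0.15) - 1·log(0.85) = -log(0.85) = 0.1625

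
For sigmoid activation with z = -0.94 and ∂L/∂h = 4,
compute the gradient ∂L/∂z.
∂L/∂z = 0.808

σ(-0.94) = 0.2809
σ'(-0.94) = σ(-0.94)(1 - σ(-0.94)) = 0.2809 × 0.7191 = 0.202
∂L/∂z = ∂L/∂h · σ'(z) = 4 × 0.202 = 0.808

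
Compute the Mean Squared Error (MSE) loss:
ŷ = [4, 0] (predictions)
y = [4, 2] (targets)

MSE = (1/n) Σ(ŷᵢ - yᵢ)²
MSE = 2

MSE = (1/2)((4-4)² + (0-2)²) = (1/2)(0 + 4) = 2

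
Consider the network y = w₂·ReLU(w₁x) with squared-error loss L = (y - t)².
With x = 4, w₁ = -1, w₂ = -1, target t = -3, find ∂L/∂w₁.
∂L/∂w₁ = 0

Forward pass:
z = w₁x = -1×4 = -4
h = ReLU(-4) = 0
y = w₂h = -1×0 = 0

Backward pass:
∂L/∂y = 2(y - t) = 2(0 - -3) = 6
∂y/∂h = w₂ = -1
∂h/∂z = 0 (ReLU derivative)
∂z/∂w₁ = x = 4

∂L/∂w₁ = 6 × -1 × 0 × 4 = 0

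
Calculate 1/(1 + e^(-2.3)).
0.9089

sigmoid(2.3) = 1/(1 + e^(-2.3)) = 1/(1 + 0.1003) = 0.9089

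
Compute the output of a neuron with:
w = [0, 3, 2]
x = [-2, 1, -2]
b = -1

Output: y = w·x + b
y = -2

y = (0)(-2) + (3)(1) + (2)(-2) + -1 = -2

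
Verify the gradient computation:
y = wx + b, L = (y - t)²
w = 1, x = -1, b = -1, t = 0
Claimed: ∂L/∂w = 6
Incorrect

y = (1)(-1) + -1 = -2
∂L/∂y = 2(y - t) = 2(-2 - 0) = -4
∂y/∂w = x = -1
∂L/∂w = -4 × -1 = 4

Claimed value: 6
Incorrect: The correct gradient is 4.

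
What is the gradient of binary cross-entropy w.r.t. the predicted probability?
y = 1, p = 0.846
∂L/∂p = -1.182

∂L/∂p = -y/p + (1-y)/(1-p) = -1/0.846 + 0 = -1.182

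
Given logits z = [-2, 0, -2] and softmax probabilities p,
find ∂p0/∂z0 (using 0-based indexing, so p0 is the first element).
∂p0/∂z0 = 0.09516

p = softmax(z) = [0.1065, 0.787, 0.1065]
p0 = 0.1065

∂p0/∂z0 = p0(1 - p0) = 0.1065 × (1 - 0.1065) = 0.09516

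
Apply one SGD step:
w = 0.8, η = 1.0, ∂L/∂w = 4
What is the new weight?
w_new = -3.2

w_new = w - η·∂L/∂w = 0.8 - 1.0×(4) = 0.8 - (4) = -3.2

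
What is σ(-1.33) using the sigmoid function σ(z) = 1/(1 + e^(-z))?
0.2092

sigmoid(-1.33) = 1/(1 + e^(1.33)) = 1/(1 + 3.781) = 0.2092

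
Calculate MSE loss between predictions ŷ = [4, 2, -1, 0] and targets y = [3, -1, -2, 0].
MSE = 2.75

MSE = (1/4)((4-3)² + (2--1)² + (-1--2)² + (0-0)²) = (1/4)(1 + 9 + 1 + 0) = 2.75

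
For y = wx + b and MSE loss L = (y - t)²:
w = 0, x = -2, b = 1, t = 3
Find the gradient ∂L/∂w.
∂L/∂w = 8

y = wx + b = (0)(-2) + 1 = 1
∂L/∂y = 2(y - t) = 2(1 - 3) = -4
∂y/∂w = x = -2
∂L/∂w = ∂L/∂y · ∂y/∂w = -4 × -2 = 8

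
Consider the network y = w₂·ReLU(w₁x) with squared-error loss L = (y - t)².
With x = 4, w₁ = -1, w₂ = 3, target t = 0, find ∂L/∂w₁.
∂L/∂w₁ = 0

Forward pass:
z = w₁x = -1×4 = -4
h = ReLU(-4) = 0
y = w₂h = 3×0 = 0

Backward pass:
∂L/∂y = 2(y - t) = 2(0 - 0) = 0
∂y/∂h = w₂ = 3
∂h/∂z = 0 (ReLU derivative)
∂z/∂w₁ = x = 4

∂L/∂w₁ = 0 × 3 × 0 × 4 = 0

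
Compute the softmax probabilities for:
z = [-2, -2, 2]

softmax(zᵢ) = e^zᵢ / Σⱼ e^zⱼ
p = [0.0177, 0.0177, 0.9647]

exp(z) = [0.1353, 0.1353, 7.389]
Sum = 7.66
p = [0.0177, 0.0177, 0.9647]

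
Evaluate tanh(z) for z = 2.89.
0.9938

tanh(2.89) = (e^(2.89) - e^(-2.89))/(e^(2.89) + e^(-2.89)) = 0.9938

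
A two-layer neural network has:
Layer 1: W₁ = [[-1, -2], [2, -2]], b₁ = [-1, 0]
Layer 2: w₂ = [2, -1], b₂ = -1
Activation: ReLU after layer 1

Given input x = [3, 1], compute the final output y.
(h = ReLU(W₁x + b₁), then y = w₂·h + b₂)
y = -5

Layer 1 pre-activation: z₁ = [-6, 4]
After ReLU: h = [0, 4]
Layer 2 output: y = 2×0 + -1×4 + -1 = -5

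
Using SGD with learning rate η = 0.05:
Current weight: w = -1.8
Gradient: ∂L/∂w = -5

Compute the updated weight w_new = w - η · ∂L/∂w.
w_new = -1.55

w_new = w - η·∂L/∂w = -1.8 - 0.05×(-5) = -1.8 - (-0.25) = -1.55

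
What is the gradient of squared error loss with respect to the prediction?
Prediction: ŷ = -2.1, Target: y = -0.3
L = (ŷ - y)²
∂L/∂ŷ = -3.6

∂L/∂ŷ = 2(ŷ - y) = 2(-2.1 - -0.3) = 2(-1.8) = -3.6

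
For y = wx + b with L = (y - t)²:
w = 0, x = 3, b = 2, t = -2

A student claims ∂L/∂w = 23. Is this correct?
Incorrect

y = (0)(3) + 2 = 2
∂L/∂y = 2(y - t) = 2(2 - -2) = 8
∂y/∂w = x = 3
∂L/∂w = 8 × 3 = 24

Claimed value: 23
Incorrect: The correct gradient is 24.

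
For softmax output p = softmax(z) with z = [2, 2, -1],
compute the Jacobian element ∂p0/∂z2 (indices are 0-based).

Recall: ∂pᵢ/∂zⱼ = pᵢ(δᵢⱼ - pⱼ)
∂p0/∂z2 = -0.01185

p = softmax(z) = [0.4879, 0.4879, 0.02429]
p0 = 0.4879, p2 = 0.02429

∂p0/∂z2 = -p0 × p2 = -0.4879 × 0.02429 = -0.01185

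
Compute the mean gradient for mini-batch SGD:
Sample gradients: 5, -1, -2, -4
Average gradient = -0.5

Average = (1/4)(5 + -1 + -2 + -4) = -2/4 = -0.5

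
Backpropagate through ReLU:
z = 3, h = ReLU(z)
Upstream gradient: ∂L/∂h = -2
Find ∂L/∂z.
∂L/∂z = -2

h = ReLU(3) = 3
Since z > 0: ∂h/∂z = 1
∂L/∂z = ∂L/∂h · ∂h/∂z = -2 × 1 = -2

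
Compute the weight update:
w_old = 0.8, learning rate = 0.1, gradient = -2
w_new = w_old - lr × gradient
w_new = 1

w_new = w - η·∂L/∂w = 0.8 - 0.1×(-2) = 0.8 - (-0.2) = 1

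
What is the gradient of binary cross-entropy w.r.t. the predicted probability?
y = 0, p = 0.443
∂L/∂p = 1.795

∂L/∂p = -y/p + (1-y)/(1-p) = 0 + 1/0.557 = 1.795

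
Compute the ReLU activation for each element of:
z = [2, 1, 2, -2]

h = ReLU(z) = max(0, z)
h = [2, 1, 2, 0]

ReLU applied element-wise: max(0,2)=2, max(0,1)=1, max(0,2)=2, max(0,-2)=0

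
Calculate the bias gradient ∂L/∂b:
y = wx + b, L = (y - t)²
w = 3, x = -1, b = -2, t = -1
∂L/∂b = -8

y = wx + b = (3)(-1) + -2 = -5
∂L/∂y = 2(y - t) = 2(-5 - -1) = -8
∂y/∂b = 1
∂L/∂b = ∂L/∂y · ∂y/∂b = -8 × 1 = -8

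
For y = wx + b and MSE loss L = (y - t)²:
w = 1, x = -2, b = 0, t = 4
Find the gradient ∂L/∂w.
∂L/∂w = 24

y = wx + b = (1)(-2) + 0 = -2
∂L/∂y = 2(y - t) = 2(-2 - 4) = -12
∂y/∂w = x = -2
∂L/∂w = ∂L/∂y · ∂y/∂w = -12 × -2 = 24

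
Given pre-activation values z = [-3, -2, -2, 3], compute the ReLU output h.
h = [0, 0, 0, 3]

ReLU applied element-wise: max(0,-3)=0, max(0,-2)=0, max(0,-2)=0, max(0,3)=3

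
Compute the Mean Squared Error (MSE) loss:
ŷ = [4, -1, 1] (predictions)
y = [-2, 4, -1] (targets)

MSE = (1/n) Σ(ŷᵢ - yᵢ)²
MSE = 21.67

MSE = (1/3)((4--2)² + (-1-4)² + (1--1)²) = (1/3)(36 + 25 + 4) = 21.67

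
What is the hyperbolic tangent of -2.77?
-0.9922

tanh(-2.77) = (e^(-2.77) - e^(2.77))/(e^(-2.77) + e^(2.77)) = -0.9922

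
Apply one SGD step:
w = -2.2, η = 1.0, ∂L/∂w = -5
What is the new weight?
w_new = 2.8

w_new = w - η·∂L/∂w = -2.2 - 1.0×(-5) = -2.2 - (-5) = 2.8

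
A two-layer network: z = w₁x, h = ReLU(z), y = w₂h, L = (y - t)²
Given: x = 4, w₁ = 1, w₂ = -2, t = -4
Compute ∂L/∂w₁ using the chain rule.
∂L/∂w₁ = 64

Forward pass:
z = w₁x = 1×4 = 4
h = ReLU(4) = 4
y = w₂h = -2×4 = -8

Backward pass:
∂L/∂y = 2(y - t) = 2(-8 - -4) = -8
∂y/∂h = w₂ = -2
∂h/∂z = 1 (ReLU derivative)
∂z/∂w₁ = x = 4

∂L/∂w₁ = -8 × -2 × 1 × 4 = 64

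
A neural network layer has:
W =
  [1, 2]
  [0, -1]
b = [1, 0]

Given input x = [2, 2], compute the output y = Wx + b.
y = [7, -2]

Wx = [1×2 + 2×2, 0×2 + -1×2]
   = [6, -2]
y = Wx + b = [6 + 1, -2 + 0] = [7, -2]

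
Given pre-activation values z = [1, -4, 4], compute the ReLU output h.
h = [1, 0, 4]

ReLU applied element-wise: max(0,1)=1, max(0,-4)=0, max(0,4)=4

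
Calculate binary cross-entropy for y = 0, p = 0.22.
L = 0.2485

L = -0·log(0.22) - 1·log(0.78) = -log(0.78) = 0.2485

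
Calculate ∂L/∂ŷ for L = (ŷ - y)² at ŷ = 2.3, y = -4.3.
∂L/∂ŷ = 13.2

∂L/∂ŷ = 2(ŷ - y) = 2(2.3 - -4.3) = 2(6.6) = 13.2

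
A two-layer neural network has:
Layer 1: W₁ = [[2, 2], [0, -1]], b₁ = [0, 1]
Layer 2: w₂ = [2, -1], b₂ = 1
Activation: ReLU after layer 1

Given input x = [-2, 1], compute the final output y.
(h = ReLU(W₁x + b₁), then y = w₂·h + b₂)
y = 1

Layer 1 pre-activation: z₁ = [-2, 0]
After ReLU: h = [0, 0]
Layer 2 output: y = 2×0 + -1×0 + 1 = 1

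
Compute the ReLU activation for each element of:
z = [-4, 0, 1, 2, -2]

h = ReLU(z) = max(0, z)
h = [0, 0, 1, 2, 0]

ReLU applied element-wise: max(0,-4)=0, max(0,0)=0, max(0,1)=1, max(0,2)=2, max(0,-2)=0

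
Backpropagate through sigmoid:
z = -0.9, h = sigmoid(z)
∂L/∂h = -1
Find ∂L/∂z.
∂L/∂z = -0.2055

σ(-0.9) = 0.2891
σ'(-0.9) = σ(-0.9)(1 - σ(-0.9)) = 0.2891 × 0.7109 = 0.2055
∂L/∂z = ∂L/∂h · σ'(z) = -1 × 0.2055 = -0.2055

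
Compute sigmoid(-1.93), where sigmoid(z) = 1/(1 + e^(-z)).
0.1268

sigmoid(-1.93) = 1/(1 + e^(1.93)) = 1/(1 + 6.89) = 0.1268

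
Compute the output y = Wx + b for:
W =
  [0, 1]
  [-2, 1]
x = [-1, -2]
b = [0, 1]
y = [-2, 1]

Wx = [0×-1 + 1×-2, -2×-1 + 1×-2]
   = [-2, 0]
y = Wx + b = [-2 + 0, 0 + 1] = [-2, 1]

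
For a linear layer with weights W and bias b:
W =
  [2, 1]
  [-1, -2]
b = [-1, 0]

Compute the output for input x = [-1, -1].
y = [-4, 3]

Wx = [2×-1 + 1×-1, -1×-1 + -2×-1]
   = [-3, 3]
y = Wx + b = [-3 + -1, 3 + 0] = [-4, 3]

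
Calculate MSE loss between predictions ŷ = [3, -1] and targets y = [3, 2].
MSE = 4.5

MSE = (1/2)((3-3)² + (-1-2)²) = (1/2)(0 + 9) = 4.5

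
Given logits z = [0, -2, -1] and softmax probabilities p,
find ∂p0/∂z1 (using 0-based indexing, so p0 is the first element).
∂p0/∂z1 = -0.05989

p = softmax(z) = [0.6652, 0.09003, 0.2447]
p0 = 0.6652, p1 = 0.09003

∂p0/∂z1 = -p0 × p1 = -0.6652 × 0.09003 = -0.05989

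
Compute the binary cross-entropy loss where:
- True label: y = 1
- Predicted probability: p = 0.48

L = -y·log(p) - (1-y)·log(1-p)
L = 0.734

L = -1·log(0.48) - 0·log(0.52) = -log(0.48) = 0.734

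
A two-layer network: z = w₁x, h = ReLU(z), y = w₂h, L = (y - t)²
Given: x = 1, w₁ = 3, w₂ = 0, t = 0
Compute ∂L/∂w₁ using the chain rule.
∂L/∂w₁ = 0

Forward pass:
z = w₁x = 3×1 = 3
h = ReLU(3) = 3
y = w₂h = 0×3 = 0

Backward pass:
∂L/∂y = 2(y - t) = 2(0 - 0) = 0
∂y/∂h = w₂ = 0
∂h/∂z = 1 (ReLU derivative)
∂z/∂w₁ = x = 1

∂L/∂w₁ = 0 × 0 × 1 × 1 = 0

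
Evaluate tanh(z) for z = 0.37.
0.354

tanh(0.37) = (e^(0.37) - e^(-0.37))/(e^(0.37) + e^(-0.37)) = 0.354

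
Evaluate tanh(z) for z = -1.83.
-0.9498

tanh(-1.83) = (e^(-1.83) - e^(1.83))/(e^(-1.83) + e^(1.83)) = -0.9498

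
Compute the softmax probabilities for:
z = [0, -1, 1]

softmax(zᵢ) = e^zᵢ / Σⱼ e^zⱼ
p = [0.2447, 0.09, 0.6652]

exp(z) = [1, 0.3679, 2.718]
Sum = 4.086
p = [0.2447, 0.09, 0.6652]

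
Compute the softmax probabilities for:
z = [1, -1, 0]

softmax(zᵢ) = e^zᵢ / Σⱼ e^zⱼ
p = [0.6652, 0.09, 0.2447]

exp(z) = [2.718, 0.3679, 1]
Sum = 4.086
p = [0.6652, 0.09, 0.2447]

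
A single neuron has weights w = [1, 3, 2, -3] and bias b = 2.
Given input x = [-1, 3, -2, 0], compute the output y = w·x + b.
y = 6

y = (1)(-1) + (3)(3) + (2)(-2) + (-3)(0) + 2 = 6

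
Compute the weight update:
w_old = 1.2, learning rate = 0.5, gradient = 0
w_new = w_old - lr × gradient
w_new = 1.2

w_new = w - η·∂L/∂w = 1.2 - 0.5×(0) = 1.2 - (0) = 1.2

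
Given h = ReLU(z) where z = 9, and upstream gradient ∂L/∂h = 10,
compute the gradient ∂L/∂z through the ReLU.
∂L/∂z = 10

h = ReLU(9) = 9
Since z > 0: ∂h/∂z = 1
∂L/∂z = ∂L/∂h · ∂h/∂z = 10 × 1 = 10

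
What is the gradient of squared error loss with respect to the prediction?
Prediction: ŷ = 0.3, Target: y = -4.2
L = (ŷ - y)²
∂L/∂ŷ = 9.0

∂L/∂ŷ = 2(ŷ - y) = 2(0.3 - -4.2) = 2(4.5) = 9.0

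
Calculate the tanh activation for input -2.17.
-0.9743

tanh(-2.17) = (e^(-2.17) - e^(2.17))/(e^(-2.17) + e^(2.17)) = -0.9743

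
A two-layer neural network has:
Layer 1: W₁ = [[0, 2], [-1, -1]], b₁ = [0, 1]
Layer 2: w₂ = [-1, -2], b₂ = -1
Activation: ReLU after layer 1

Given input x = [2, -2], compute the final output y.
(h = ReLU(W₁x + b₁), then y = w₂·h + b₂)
y = -3

Layer 1 pre-activation: z₁ = [-4, 1]
After ReLU: h = [0, 1]
Layer 2 output: y = -1×0 + -2×1 + -1 = -3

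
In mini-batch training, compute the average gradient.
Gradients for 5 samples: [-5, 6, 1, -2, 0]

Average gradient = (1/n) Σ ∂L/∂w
Average gradient = 0

Average = (1/5)(-5 + 6 + 1 + -2 + 0) = 0/5 = 0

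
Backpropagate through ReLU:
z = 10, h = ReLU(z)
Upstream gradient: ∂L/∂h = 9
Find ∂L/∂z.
∂L/∂z = 9

h = ReLU(10) = 10
Since z > 0: ∂h/∂z = 1
∂L/∂z = ∂L/∂h · ∂h/∂z = 9 × 1 = 9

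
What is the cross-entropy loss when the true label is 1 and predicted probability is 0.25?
L = 1.386

L = -1·log(0.25) - 0·log(0.75) = -log(0.25) = 1.386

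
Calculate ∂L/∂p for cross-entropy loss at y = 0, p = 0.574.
∂L/∂p = 2.347

∂L/∂p = -y/p + (1-y)/(1-p) = 0 + 1/0.426 = 2.347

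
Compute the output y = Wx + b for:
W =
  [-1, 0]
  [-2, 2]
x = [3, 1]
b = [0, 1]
y = [-3, -3]

Wx = [-1×3 + 0×1, -2×3 + 2×1]
   = [-3, -4]
y = Wx + b = [-3 + 0, -4 + 1] = [-3, -3]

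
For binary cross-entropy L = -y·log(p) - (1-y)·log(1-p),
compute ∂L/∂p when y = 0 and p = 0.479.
∂L/∂p = 1.919

∂L/∂p = -y/p + (1-y)/(1-p) = 0 + 1/0.521 = 1.919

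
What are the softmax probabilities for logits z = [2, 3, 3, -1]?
p = [0.1542, 0.4191, 0.4191, 0.0077]

exp(z) = [7.389, 20.09, 20.09, 0.3679]
Sum = 47.93
p = [0.1542, 0.4191, 0.4191, 0.0077]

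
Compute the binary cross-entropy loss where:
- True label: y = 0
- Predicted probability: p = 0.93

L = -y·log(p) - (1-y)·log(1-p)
L = 2.659

L = -0·log(0.93) - 1·log(0.07) = -log(0.07) = 2.659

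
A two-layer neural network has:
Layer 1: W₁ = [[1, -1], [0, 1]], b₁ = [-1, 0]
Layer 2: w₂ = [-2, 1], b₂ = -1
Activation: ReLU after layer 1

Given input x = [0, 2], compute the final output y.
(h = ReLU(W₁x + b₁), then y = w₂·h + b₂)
y = 1

Layer 1 pre-activation: z₁ = [-3, 2]
After ReLU: h = [0, 2]
Layer 2 output: y = -2×0 + 1×2 + -1 = 1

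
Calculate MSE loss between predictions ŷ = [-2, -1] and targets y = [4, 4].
MSE = 30.5

MSE = (1/2)((-2-4)² + (-1-4)²) = (1/2)(36 + 25) = 30.5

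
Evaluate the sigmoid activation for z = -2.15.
0.1043

sigmoid(-2.15) = 1/(1 + e^(2.15)) = 1/(1 + 8.585) = 0.1043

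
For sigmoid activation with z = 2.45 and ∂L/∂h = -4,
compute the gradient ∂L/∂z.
∂L/∂z = -0.2925

σ(2.45) = 0.9206
σ'(2.45) = σ(2.45)(1 - σ(2.45)) = 0.9206 × 0.07944 = 0.07313
∂L/∂z = ∂L/∂h · σ'(z) = -4 × 0.07313 = -0.2925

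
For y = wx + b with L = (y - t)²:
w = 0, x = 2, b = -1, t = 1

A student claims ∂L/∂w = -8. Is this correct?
Correct

y = (0)(2) + -1 = -1
∂L/∂y = 2(y - t) = 2(-1 - 1) = -4
∂y/∂w = x = 2
∂L/∂w = -4 × 2 = -8

Claimed value: -8
Correct: The correct gradient is -8.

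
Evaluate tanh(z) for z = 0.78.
0.6527

tanh(0.78) = (e^(0.78) - e^(-0.78))/(e^(0.78) + e^(-0.78)) = 0.6527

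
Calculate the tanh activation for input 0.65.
0.5717

tanh(0.65) = (e^(0.65) - e^(-0.65))/(e^(0.65) + e^(-0.65)) = 0.5717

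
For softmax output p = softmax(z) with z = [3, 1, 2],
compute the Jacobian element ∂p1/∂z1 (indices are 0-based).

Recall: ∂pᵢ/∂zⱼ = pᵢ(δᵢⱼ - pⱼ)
∂p1/∂z1 = 0.08193

p = softmax(z) = [0.6652, 0.09003, 0.2447]
p1 = 0.09003

∂p1/∂z1 = p1(1 - p1) = 0.09003 × (1 - 0.09003) = 0.08193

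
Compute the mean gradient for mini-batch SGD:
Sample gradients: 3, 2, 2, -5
Average gradient = 0.5

Average = (1/4)(3 + 2 + 2 + -5) = 2/4 = 0.5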